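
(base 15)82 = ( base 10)122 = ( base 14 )8a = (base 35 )3h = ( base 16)7a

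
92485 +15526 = 108011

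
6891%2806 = 1279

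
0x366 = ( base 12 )606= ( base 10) 870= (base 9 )1166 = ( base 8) 1546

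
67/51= 67/51 =1.31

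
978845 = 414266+564579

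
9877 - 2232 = 7645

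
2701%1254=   193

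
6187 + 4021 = 10208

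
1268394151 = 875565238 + 392828913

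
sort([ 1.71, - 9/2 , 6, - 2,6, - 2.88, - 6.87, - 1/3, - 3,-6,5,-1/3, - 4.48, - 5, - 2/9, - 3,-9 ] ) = [-9, - 6.87, - 6, - 5 , - 9/2, - 4.48, - 3, - 3, - 2.88, - 2, - 1/3,-1/3, - 2/9,1.71,5,6,6]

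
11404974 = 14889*766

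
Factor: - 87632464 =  - 2^4*59^1*92831^1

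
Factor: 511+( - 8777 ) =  - 2^1 * 4133^1 = - 8266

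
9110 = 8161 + 949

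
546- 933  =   - 387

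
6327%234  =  9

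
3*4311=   12933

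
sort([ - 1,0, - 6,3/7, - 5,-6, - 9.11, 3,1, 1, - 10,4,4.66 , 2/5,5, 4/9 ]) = [-10, - 9.11, - 6,-6,-5, - 1, 0,2/5,3/7,4/9, 1,1,3, 4,4.66,5 ]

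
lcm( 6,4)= 12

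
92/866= 46/433 = 0.11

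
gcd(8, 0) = 8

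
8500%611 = 557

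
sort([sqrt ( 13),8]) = [ sqrt(13), 8] 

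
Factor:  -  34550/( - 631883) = 2^1 * 5^2*7^ ( - 1 )*19^( - 1)*691^1*4751^( - 1)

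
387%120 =27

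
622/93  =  622/93 = 6.69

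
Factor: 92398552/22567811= 2^3 * 7^( - 1)*67^( - 1)*48119^( - 1 )*11549819^1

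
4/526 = 2/263  =  0.01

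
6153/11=6153/11 =559.36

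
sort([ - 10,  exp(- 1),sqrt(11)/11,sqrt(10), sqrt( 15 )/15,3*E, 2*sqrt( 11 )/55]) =[  -  10, 2*sqrt( 11 ) /55, sqrt(15)/15, sqrt(11 ) /11, exp( - 1),sqrt( 10),3* E]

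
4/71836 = 1/17959 = 0.00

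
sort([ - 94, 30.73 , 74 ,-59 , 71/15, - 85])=[ - 94,- 85,-59,  71/15, 30.73,74] 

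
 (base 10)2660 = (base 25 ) 46A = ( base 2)101001100100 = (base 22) 5AK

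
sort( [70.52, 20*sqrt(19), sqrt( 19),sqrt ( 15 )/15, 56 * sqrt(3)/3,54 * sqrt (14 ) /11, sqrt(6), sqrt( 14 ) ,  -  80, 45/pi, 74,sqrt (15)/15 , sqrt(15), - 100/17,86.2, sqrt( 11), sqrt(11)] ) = [ - 80, - 100/17, sqrt( 15)/15, sqrt( 15)/15, sqrt( 6),  sqrt( 11), sqrt( 11), sqrt(14),sqrt( 15),sqrt( 19), 45/pi, 54 * sqrt( 14)/11, 56*sqrt (3) /3 , 70.52 , 74,  86.2, 20*sqrt(19 ) ] 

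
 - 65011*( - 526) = 34195786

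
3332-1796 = 1536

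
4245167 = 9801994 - 5556827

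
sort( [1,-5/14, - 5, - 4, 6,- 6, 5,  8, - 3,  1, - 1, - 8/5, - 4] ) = [ - 6,-5,-4 , - 4, - 3,-8/5, - 1, - 5/14 , 1,1, 5,6,8]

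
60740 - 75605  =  -14865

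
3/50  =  3/50=0.06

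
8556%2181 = 2013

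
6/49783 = 6/49783 =0.00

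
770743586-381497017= 389246569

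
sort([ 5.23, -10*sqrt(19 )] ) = [- 10 * sqrt( 19), 5.23] 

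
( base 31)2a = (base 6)200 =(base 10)72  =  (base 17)44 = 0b1001000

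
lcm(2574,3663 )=95238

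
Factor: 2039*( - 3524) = -2^2*881^1*2039^1 =- 7185436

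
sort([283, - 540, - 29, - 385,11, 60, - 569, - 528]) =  [-569, - 540, - 528, - 385, - 29, 11, 60  ,  283 ]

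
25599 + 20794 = 46393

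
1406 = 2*703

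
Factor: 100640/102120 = 68/69 = 2^2*3^( - 1)*17^1*23^( - 1)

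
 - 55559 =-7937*7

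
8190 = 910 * 9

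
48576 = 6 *8096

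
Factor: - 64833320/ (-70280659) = 2^3*5^1 * 19^1*23^1 * 29^(  -  1)*457^(-1 )*3709^1 *5303^( - 1 ) 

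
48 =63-15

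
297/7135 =297/7135= 0.04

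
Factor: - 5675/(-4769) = 5^2*19^(-1 ) * 227^1*251^( - 1)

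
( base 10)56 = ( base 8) 70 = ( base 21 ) 2e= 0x38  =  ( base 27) 22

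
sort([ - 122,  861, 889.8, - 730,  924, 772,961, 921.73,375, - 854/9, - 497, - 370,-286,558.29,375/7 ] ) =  [  -  730, - 497, - 370,  -  286,-122, - 854/9,375/7,  375,558.29,772,  861,889.8,921.73,924,961] 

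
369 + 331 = 700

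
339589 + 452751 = 792340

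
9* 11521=103689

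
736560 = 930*792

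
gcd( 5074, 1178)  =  2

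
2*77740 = 155480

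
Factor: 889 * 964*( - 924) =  - 2^4 * 3^1*7^2*11^1*127^1 * 241^1= - 791864304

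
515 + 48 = 563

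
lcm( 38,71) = 2698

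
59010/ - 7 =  - 8430 + 0/1 = - 8430.00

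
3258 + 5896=9154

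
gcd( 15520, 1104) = 16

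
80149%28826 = 22497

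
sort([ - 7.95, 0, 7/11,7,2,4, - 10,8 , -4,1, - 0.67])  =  [ - 10,-7.95,-4,-0.67,0, 7/11,1, 2,4, 7,8 ] 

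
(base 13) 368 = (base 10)593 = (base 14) 305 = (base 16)251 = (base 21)175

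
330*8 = 2640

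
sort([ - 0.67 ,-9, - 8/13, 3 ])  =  [ - 9, - 0.67,- 8/13, 3]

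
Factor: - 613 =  - 613^1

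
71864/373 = 192+248/373 = 192.66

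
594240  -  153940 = 440300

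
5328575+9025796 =14354371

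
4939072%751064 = 432688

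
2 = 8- 6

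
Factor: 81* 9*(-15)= - 10935 = -3^7*5^1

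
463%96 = 79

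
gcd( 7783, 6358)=1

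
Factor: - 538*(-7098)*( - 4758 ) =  - 2^3*3^2*7^1*13^3*61^1 *269^1=- 18169488792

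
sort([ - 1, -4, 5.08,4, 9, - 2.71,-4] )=[-4,  -  4, - 2.71,-1, 4,5.08, 9]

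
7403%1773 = 311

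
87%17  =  2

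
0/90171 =0 = 0.00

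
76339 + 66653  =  142992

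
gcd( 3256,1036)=148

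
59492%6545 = 587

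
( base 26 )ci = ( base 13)1c5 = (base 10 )330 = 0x14a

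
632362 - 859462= - 227100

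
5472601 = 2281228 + 3191373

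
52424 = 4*13106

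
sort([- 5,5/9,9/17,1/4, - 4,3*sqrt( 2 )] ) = [ - 5,-4,  1/4 , 9/17,5/9 , 3*sqrt (2) ]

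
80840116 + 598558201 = 679398317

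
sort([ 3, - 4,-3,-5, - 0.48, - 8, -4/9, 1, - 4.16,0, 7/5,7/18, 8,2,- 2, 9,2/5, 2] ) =[-8, - 5, - 4.16,-4,-3,-2 , - 0.48,-4/9, 0, 7/18,2/5, 1,7/5,2,2,3 , 8,9 ]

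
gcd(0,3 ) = 3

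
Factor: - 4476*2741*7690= -2^3*3^1*5^1*373^1*769^1  *  2741^1 = - 94346426040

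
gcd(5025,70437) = 3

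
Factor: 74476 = 2^2*43^1 * 433^1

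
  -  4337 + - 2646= - 6983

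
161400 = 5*32280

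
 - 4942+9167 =4225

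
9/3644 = 9/3644 = 0.00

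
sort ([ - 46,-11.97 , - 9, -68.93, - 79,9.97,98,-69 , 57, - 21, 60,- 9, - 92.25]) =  [ - 92.25 , - 79, - 69, - 68.93,-46, - 21, - 11.97,  -  9, - 9,9.97,57, 60,98]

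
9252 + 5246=14498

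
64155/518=123 + 63/74=123.85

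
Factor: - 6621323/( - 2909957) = 1693^1*3911^1*2909957^(-1 ) 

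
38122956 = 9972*3823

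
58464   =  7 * 8352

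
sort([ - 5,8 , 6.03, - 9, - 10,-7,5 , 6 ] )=[ - 10 , - 9, - 7,-5,  5, 6,6.03, 8 ] 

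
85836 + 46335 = 132171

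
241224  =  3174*76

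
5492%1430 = 1202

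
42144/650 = 64+272/325=64.84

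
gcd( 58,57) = 1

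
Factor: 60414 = 2^1*3^1*10069^1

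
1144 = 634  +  510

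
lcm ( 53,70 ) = 3710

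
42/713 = 42/713 = 0.06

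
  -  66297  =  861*(-77 )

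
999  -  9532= - 8533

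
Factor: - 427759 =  - 103^1*4153^1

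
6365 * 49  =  311885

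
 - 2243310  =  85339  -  2328649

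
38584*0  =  0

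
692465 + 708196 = 1400661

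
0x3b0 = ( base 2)1110110000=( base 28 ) 15k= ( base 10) 944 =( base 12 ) 668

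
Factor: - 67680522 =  - 2^1*3^4*7^1*13^1*4591^1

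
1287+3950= 5237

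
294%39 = 21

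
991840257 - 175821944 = 816018313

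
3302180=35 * 94348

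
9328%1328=32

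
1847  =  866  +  981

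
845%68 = 29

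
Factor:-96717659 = -83^1*1165273^1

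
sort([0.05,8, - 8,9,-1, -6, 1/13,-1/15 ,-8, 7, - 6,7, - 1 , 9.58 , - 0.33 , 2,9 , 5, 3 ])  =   [-8, -8,-6, - 6, - 1,-1,-0.33,- 1/15 , 0.05,  1/13, 2,3 , 5,7 , 7,8, 9  ,  9 , 9.58 ]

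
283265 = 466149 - 182884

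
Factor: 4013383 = 11^1*364853^1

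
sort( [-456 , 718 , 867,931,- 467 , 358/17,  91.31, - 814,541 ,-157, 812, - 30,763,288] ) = [-814,-467,  -  456,-157, -30,358/17,  91.31,288 , 541, 718 , 763 , 812, 867, 931] 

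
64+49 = 113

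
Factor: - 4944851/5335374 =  - 2^(-1 ) * 3^(  -  1)*11^( - 2)*1907^1*2593^1 * 7349^( - 1 )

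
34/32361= 34/32361 = 0.00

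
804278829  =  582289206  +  221989623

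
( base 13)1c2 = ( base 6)1303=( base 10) 327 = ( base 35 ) 9C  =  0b101000111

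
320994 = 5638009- 5317015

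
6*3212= 19272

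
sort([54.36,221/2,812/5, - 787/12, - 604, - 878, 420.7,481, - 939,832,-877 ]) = [ -939, - 878, - 877, - 604, - 787/12,54.36,221/2,812/5,420.7,481,832]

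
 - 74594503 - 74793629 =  - 149388132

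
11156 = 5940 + 5216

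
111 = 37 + 74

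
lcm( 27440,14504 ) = 1015280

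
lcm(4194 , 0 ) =0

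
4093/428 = 9 + 241/428 = 9.56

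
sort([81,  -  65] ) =[-65, 81 ] 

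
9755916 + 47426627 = 57182543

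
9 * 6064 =54576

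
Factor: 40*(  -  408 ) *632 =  - 2^9*3^1*5^1*17^1*79^1  =  -  10314240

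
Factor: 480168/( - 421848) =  - 7^( -1)*13^1*19^1*31^(-1)  =  -247/217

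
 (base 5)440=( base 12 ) a0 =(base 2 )1111000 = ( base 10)120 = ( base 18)6C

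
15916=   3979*4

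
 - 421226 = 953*( - 442 ) 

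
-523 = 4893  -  5416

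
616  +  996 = 1612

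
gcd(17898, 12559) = 19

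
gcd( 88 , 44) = 44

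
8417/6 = 8417/6 = 1402.83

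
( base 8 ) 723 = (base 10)467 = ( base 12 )32b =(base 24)jb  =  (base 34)DP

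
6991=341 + 6650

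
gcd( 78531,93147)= 3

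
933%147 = 51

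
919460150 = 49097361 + 870362789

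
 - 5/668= - 1+663/668 = - 0.01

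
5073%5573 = 5073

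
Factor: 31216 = 2^4*1951^1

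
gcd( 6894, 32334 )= 6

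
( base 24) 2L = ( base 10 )69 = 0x45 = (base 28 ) 2D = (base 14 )4D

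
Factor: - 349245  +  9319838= 8970593^1 = 8970593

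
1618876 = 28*57817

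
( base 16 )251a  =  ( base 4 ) 2110122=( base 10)9498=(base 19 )175H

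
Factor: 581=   7^1*83^1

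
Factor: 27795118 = 2^1*13^1*1069043^1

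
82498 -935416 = - 852918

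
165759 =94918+70841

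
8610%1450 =1360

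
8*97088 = 776704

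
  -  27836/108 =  - 6959/27=- 257.74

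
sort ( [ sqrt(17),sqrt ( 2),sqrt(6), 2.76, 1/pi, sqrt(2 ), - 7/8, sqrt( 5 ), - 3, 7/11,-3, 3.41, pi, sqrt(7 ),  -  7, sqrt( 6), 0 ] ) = [ - 7,-3, - 3,  -  7/8, 0,1/pi,  7/11 , sqrt( 2), sqrt( 2),  sqrt( 5), sqrt(6), sqrt(6) , sqrt(7 ) , 2.76, pi,3.41, sqrt( 17) ] 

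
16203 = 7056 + 9147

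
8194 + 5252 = 13446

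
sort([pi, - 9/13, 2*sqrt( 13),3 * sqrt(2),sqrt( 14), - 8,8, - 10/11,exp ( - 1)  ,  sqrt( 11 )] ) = [ - 8, -10/11, - 9/13, exp(-1), pi,sqrt(11 ), sqrt(14), 3 * sqrt( 2), 2*sqrt( 13), 8]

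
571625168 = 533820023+37805145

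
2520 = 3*840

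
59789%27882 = 4025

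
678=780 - 102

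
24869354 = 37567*662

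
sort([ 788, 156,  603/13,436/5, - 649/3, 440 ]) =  [- 649/3, 603/13,436/5, 156, 440, 788]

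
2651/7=2651/7 = 378.71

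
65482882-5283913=60198969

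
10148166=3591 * 2826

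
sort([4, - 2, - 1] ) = [ - 2, - 1, 4]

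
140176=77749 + 62427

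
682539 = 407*1677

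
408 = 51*8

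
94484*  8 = 755872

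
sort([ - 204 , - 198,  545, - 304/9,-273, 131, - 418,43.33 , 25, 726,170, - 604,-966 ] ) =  [ - 966, - 604,- 418, - 273, - 204, - 198 , - 304/9, 25,43.33, 131, 170,545,726]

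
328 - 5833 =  - 5505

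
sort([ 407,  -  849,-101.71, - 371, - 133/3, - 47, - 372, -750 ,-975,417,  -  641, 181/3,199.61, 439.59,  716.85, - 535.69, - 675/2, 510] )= [  -  975, - 849, - 750,  -  641, - 535.69, - 372,- 371, - 675/2  , - 101.71, - 47,-133/3,  181/3, 199.61, 407,417, 439.59, 510, 716.85 ]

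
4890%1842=1206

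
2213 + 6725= 8938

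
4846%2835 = 2011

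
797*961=765917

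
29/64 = 29/64 =0.45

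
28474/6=14237/3 = 4745.67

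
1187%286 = 43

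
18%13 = 5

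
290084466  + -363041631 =-72957165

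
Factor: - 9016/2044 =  - 2^1*7^1*23^1* 73^( - 1 ) = -322/73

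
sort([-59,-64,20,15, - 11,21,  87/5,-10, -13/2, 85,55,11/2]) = [-64,-59, - 11,-10, - 13/2,11/2,15,87/5, 20,21,55,85]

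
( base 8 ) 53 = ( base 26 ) 1h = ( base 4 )223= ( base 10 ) 43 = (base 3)1121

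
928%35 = 18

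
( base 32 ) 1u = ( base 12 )52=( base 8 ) 76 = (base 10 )62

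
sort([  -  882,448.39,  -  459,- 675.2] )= [ - 882,-675.2, - 459, 448.39] 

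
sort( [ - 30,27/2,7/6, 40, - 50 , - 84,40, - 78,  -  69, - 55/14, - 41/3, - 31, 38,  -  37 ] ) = [-84, - 78, - 69, - 50, - 37,-31, - 30, - 41/3, - 55/14,  7/6,27/2 , 38 , 40,40 ]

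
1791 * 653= 1169523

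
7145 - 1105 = 6040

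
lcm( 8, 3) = 24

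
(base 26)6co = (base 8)10450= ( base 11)3333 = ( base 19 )c33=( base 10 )4392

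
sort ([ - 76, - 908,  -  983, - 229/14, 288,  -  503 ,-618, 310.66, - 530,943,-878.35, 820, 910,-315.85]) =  [ - 983, - 908,- 878.35, - 618,-530, - 503,-315.85, - 76,  -  229/14,288, 310.66, 820,  910,943]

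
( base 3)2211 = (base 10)76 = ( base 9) 84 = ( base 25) 31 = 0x4c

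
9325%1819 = 230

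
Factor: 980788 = 2^2*359^1* 683^1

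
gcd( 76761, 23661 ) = 9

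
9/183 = 3/61 = 0.05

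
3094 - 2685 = 409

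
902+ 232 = 1134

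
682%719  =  682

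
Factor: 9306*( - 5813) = - 2^1*3^2*11^1* 47^1*5813^1 = - 54095778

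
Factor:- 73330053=  -  3^1 * 733^1*33347^1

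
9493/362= 9493/362= 26.22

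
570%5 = 0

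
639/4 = 639/4 =159.75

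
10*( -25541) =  - 255410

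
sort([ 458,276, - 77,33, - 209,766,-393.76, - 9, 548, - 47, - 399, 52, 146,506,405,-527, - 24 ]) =[ - 527, - 399,-393.76 , - 209, - 77, -47, - 24, - 9, 33, 52,146,  276,  405,458,  506, 548,766 ] 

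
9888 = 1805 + 8083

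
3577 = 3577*1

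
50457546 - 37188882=13268664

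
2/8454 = 1/4227 = 0.00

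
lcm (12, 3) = 12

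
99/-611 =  - 99/611 = -0.16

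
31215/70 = 6243/14 = 445.93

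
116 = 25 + 91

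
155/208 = 155/208 = 0.75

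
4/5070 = 2/2535 = 0.00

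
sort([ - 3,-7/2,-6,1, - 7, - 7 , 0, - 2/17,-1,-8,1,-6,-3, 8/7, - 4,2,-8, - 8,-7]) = [-8, - 8,  -  8, - 7,-7, - 7,-6,  -  6, - 4,  -  7/2, - 3,  -  3,-1 , - 2/17,0,1, 1, 8/7, 2]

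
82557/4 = 82557/4 = 20639.25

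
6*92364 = 554184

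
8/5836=2/1459=0.00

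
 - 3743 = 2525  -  6268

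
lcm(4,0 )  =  0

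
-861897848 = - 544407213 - 317490635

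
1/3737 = 1/3737 = 0.00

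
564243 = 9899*57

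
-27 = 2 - 29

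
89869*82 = 7369258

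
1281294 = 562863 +718431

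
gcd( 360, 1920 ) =120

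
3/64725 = 1/21575 = 0.00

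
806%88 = 14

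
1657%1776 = 1657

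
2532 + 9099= 11631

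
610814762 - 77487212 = 533327550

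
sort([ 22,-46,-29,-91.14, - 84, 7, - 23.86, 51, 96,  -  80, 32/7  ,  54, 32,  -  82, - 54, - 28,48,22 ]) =[ - 91.14,  -  84,  -  82, - 80,- 54, - 46,-29, - 28, - 23.86,32/7, 7, 22, 22, 32,48, 51, 54 , 96]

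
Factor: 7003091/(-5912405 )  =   - 5^(  -  1 )*41^( - 1 ) * 151^( - 1)*191^(  -  1)*7003091^1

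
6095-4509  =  1586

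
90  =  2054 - 1964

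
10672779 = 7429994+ 3242785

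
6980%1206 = 950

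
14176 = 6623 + 7553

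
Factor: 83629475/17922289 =5^2*7^( - 2) *11^(-1) * 29^1*31^1*41^(  -  1)*61^2*811^( - 1)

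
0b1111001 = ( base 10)121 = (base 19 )67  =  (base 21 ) 5G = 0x79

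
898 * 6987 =6274326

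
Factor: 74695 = 5^1*14939^1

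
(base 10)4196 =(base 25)6HL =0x1064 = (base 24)76k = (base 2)1000001100100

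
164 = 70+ 94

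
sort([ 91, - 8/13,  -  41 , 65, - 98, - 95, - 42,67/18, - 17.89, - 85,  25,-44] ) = [ -98,  -  95, - 85, - 44, - 42, - 41, - 17.89,  -  8/13,67/18, 25,65, 91 ] 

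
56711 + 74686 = 131397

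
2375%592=7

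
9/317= 9/317 = 0.03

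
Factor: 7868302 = 2^1*13^2 *23279^1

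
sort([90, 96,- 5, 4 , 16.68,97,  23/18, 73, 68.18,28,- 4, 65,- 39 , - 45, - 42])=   [- 45,- 42 , - 39, - 5,  -  4,23/18,4, 16.68,28,65,68.18,  73, 90,96,97]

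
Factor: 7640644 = 2^2*11^1*173651^1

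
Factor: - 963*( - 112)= 2^4 * 3^2*7^1*107^1 = 107856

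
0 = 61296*0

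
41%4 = 1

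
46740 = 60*779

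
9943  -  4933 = 5010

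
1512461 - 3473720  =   - 1961259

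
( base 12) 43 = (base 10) 51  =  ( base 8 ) 63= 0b110011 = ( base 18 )2f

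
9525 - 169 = 9356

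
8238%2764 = 2710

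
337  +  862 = 1199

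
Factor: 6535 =5^1* 1307^1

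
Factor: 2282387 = 29^1*211^1 * 373^1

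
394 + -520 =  - 126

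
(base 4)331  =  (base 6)141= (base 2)111101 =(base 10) 61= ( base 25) 2b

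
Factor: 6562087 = 7^1 * 19^1*49339^1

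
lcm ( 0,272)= 0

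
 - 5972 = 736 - 6708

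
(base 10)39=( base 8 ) 47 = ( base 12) 33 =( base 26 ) 1D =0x27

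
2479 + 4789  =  7268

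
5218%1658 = 244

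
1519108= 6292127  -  4773019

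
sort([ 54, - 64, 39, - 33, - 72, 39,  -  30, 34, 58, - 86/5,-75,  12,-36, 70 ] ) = [-75, - 72 , - 64, - 36, - 33, - 30,-86/5, 12,34, 39, 39,  54, 58, 70 ] 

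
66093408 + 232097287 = 298190695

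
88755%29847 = 29061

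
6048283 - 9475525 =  - 3427242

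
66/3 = 22 = 22.00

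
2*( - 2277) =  - 4554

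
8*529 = 4232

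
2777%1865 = 912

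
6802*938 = 6380276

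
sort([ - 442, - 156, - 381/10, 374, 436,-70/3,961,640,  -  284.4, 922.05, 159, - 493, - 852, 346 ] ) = [-852, -493, - 442,-284.4,-156,- 381/10, - 70/3, 159, 346, 374 , 436,  640 , 922.05, 961]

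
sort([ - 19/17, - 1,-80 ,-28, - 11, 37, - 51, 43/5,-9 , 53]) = [-80, - 51, - 28,-11, - 9, - 19/17, - 1, 43/5, 37,53]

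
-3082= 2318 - 5400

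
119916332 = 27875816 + 92040516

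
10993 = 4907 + 6086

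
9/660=3/220=0.01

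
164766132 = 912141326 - 747375194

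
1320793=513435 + 807358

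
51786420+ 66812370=118598790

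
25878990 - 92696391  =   - 66817401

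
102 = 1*102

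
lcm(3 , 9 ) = 9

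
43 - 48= - 5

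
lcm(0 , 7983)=0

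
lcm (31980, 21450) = 1758900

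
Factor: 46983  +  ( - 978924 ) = - 931941 = - 3^2*103549^1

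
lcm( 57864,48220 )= 289320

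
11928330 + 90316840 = 102245170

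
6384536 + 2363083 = 8747619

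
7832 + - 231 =7601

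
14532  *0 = 0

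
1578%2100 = 1578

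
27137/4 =6784 + 1/4 = 6784.25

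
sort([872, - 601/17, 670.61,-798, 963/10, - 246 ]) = [-798,-246,-601/17,  963/10, 670.61, 872]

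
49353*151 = 7452303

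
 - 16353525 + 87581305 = 71227780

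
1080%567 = 513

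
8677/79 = 8677/79 =109.84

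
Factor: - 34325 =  - 5^2*1373^1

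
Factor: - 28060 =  - 2^2*5^1*23^1*61^1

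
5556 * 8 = 44448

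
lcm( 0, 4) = 0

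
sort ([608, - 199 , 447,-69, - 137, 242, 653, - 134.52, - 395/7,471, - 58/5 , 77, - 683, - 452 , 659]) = [ - 683 ,-452, - 199, - 137,  -  134.52, - 69, - 395/7,- 58/5,77, 242,447, 471,608, 653,  659]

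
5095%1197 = 307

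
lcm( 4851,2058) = 67914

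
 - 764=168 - 932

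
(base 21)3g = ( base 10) 79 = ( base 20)3J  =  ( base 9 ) 87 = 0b1001111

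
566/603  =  566/603  =  0.94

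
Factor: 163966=2^1*11^1*29^1*257^1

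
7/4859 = 7/4859 = 0.00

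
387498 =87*4454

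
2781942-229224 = 2552718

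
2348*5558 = 13050184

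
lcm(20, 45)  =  180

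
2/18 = 1/9 = 0.11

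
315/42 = 7+1/2 = 7.50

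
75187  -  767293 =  - 692106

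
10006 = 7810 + 2196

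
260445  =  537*485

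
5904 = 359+5545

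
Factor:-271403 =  - 11^2*2243^1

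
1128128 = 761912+366216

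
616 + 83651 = 84267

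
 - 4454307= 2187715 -6642022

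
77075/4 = 19268+3/4 = 19268.75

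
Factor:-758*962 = - 729196 = -  2^2*13^1*37^1*379^1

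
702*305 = 214110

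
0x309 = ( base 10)777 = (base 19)22H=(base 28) RL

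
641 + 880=1521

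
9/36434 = 9/36434  =  0.00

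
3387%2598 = 789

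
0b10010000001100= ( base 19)16AD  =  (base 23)HA5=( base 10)9228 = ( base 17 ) 1efe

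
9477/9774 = 351/362  =  0.97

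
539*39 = 21021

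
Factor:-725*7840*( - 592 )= 2^9 *5^3*7^2*29^1*37^1 = 3364928000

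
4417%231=28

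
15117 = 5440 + 9677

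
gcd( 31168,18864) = 16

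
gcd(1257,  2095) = 419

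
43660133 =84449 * 517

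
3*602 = 1806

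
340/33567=340/33567= 0.01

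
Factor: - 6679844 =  - 2^2 * 17^1*23^1 *4271^1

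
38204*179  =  6838516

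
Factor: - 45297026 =-2^1*19^1*1192027^1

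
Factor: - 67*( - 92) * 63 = 2^2 *3^2*7^1*23^1*67^1 = 388332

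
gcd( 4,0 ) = 4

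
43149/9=4794+ 1/3 = 4794.33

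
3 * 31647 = 94941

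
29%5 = 4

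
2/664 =1/332= 0.00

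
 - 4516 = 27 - 4543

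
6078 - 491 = 5587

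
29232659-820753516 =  - 791520857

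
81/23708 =81/23708 = 0.00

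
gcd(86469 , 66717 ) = 3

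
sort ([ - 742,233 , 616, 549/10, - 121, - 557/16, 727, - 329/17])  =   [ - 742, - 121, - 557/16, - 329/17,549/10, 233, 616,  727]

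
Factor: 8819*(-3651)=-3^1 * 1217^1*8819^1 = - 32198169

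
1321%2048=1321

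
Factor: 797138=2^1 * 398569^1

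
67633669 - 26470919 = 41162750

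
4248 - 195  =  4053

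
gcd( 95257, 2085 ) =1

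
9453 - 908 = 8545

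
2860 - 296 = 2564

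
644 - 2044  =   - 1400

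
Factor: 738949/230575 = 5^ ( - 2) * 23^( - 1) * 29^1*83^1*307^1 * 401^( - 1) 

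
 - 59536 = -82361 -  - 22825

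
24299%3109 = 2536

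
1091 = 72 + 1019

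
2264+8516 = 10780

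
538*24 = 12912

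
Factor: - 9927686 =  - 2^1 * 29^1 *171167^1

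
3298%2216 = 1082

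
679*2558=1736882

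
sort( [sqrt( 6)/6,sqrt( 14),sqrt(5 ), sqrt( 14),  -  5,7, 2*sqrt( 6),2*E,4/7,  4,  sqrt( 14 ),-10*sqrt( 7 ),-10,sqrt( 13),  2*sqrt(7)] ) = [-10*sqrt(7 ), - 10 , - 5,  sqrt (6 )/6, 4/7, sqrt( 5 ),sqrt( 13),sqrt(14 ) , sqrt( 14),  sqrt( 14 ),  4, 2*sqrt( 6 ), 2*sqrt( 7),  2*E, 7]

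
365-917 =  - 552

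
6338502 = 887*7146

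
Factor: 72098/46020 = 47/30 = 2^( -1)*3^(-1)*5^( - 1 ) * 47^1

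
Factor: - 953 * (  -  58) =2^1*29^1*953^1 = 55274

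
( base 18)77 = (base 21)67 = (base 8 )205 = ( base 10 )133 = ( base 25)58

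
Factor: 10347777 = 3^3 *11^1*34841^1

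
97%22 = 9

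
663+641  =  1304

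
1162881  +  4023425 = 5186306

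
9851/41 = 240 + 11/41= 240.27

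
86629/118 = 734 + 17/118 = 734.14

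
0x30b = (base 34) MV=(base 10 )779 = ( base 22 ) 1D9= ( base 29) QP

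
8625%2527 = 1044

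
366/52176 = 61/8696  =  0.01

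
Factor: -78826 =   -  2^1*11^1*3583^1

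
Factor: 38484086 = 2^1*2039^1*9437^1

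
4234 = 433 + 3801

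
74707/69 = 74707/69 = 1082.71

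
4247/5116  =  4247/5116=0.83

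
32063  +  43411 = 75474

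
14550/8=1818 + 3/4 = 1818.75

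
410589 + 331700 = 742289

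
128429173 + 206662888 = 335092061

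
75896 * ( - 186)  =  -14116656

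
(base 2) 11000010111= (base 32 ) 1GN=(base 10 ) 1559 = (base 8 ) 3027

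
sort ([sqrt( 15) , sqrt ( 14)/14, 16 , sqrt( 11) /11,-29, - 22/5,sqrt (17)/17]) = [ - 29,  -  22/5, sqrt (17)/17,sqrt(14)/14 , sqrt(11 )/11, sqrt(15 ), 16 ] 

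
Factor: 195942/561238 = 3^1*113^1*971^ (-1 ) = 339/971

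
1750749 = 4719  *371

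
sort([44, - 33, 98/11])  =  [ - 33, 98/11, 44 ]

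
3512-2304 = 1208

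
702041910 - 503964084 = 198077826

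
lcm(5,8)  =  40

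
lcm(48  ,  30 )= 240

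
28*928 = 25984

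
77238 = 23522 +53716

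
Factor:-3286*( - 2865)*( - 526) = -4951969140 = -2^2* 3^1*5^1 * 31^1*53^1*191^1*263^1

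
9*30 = 270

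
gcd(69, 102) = 3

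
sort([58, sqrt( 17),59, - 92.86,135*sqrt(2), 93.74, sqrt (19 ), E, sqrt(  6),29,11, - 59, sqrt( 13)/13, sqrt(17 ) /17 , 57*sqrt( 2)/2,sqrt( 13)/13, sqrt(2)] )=[ - 92.86,  -  59, sqrt (17 )/17, sqrt( 13)/13, sqrt( 13) /13,  sqrt( 2), sqrt( 6), E , sqrt(17 ), sqrt(19), 11,29,57*sqrt(2)/2,58, 59,93.74, 135 * sqrt(2)] 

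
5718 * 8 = 45744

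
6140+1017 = 7157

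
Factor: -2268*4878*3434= -37991385936 =-  2^4*3^6*7^1*17^1*101^1*271^1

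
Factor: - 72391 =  - 11^1*6581^1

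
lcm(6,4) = 12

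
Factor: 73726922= 2^1 * 53^1*223^1*3119^1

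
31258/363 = 31258/363 = 86.11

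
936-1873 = -937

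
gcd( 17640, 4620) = 420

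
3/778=3/778 = 0.00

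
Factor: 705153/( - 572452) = - 2^( - 2 )*3^1*143113^(-1 ) * 235051^1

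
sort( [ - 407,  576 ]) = [ - 407, 576] 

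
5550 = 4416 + 1134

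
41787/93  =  449 + 10/31 = 449.32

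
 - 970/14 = - 70 + 5/7=- 69.29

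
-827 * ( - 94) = 77738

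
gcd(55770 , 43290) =390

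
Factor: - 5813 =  - 5813^1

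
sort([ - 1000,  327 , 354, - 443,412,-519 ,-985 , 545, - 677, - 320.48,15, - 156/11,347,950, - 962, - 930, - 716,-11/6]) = [ - 1000,-985,  -  962, - 930, - 716,  -  677, - 519, - 443,-320.48, - 156/11,-11/6 , 15,327,  347, 354,412,545, 950]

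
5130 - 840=4290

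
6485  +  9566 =16051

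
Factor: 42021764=2^2*10505441^1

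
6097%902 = 685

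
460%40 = 20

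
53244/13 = 53244/13 = 4095.69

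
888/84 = 10+4/7 = 10.57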